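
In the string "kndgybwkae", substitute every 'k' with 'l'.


Input string: 'kndgybwkae'
Operation: replace 'k' with 'l'
Positions of 'k': 0, 7
After replacement: lndgybwlae


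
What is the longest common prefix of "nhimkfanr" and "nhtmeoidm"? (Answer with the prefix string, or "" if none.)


String 1: 'nhimkfanr'
String 2: 'nhtmeoidm'
Compare position by position:
pos 0: 'n' vs 'n' match
pos 1: 'h' vs 'h' match
pos 2: 'i' vs 't' differ -> stop
Longest common prefix: "nh" (length 2)


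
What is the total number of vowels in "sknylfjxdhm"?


Input string: 'sknylfjxdhm'
Operation: count vowels (a, e, i, o, u)
Scan: s[0]='s', s[1]='k', s[2]='n', s[3]='y', s[4]='l', s[5]='f', s[6]='j', s[7]='x', s[8]='d', s[9]='h', s[10]='m'
Vowels found: 0
Result: 0


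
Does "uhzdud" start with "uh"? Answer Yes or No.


Input string: 'uhzdud'
Prefix to check: 'uh'
First 2 characters of input: 'uh'
Match: True
Result: Yes


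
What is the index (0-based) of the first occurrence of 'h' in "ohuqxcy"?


Input string: 'ohuqxcy'
Target: 'h'
Scanning left to right: s[0]='o', s[1]='h'
First match at index: 1


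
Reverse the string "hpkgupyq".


Input string: 'hpkgupyq'
Operation: reverse character order
Original order: 'h' -> 'p' -> 'k' -> 'g' -> 'u' -> 'p' -> 'y' -> 'q'
Reversed order: 'q' -> 'y' -> 'p' -> 'u' -> 'g' -> 'k' -> 'p' -> 'h'
Result: qypugkph


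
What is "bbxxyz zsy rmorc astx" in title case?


Input string: 'bbxxyz zsy rmorc astx'
Operation: capitalize first letter of each word
Word transformations: 'bbxxyz'->'Bbxxyz', 'zsy'->'Zsy', 'rmorc'->'Rmorc', 'astx'->'Astx'
Result: Bbxxyz Zsy Rmorc Astx


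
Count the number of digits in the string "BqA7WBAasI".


Input string: 'BqA7WBAasI'
Operation: count digit characters (0-9)
Scan: 'B', 'q', 'A', '7'(digit), 'W', 'B', 'A', 'a', 's', 'I'
Digits found: 1
Result: 1


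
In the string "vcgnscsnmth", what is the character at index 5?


Input string: 'vcgnscsnmth'
Operation: get character at index 5
Index mapping: s[0]='v', s[1]='c', s[2]='g', s[3]='n', s[4]='s', s[5]='c'
Result: 'c'


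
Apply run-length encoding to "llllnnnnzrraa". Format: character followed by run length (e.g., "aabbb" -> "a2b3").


Input: 'llllnnnnzrraa'
Operation: identify consecutive runs
Runs: 'llll' -> l4, 'nnnn' -> n4, 'z' -> z1, 'rr' -> r2, 'aa' -> a2
Encoded: l4n4z1r2a2


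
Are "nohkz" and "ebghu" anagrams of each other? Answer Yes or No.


String 1: 'nohkz' -> sorted: 'hknoz'
String 2: 'ebghu' -> sorted: 'beghu'
Compare sorted forms: 'hknoz' != 'beghu'
Anagram: No


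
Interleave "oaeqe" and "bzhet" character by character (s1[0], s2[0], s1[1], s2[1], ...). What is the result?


String 1: 'oaeqe'
String 2: 'bzhet'
Operation: alternate characters
Pairs: 'o'+'b', 'a'+'z', 'e'+'h', 'q'+'e', 'e'+'t'
Result: obazehqeet


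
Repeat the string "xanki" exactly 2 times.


Input string: 'xanki'
Operation: repeat 2 times
Concatenation: 'xanki' + 'xanki'
Result: xankixanki


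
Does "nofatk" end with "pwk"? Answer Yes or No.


Input string: 'nofatk'
Suffix to check: 'pwk'
Last 3 characters of input: 'atk'
Match: False
Result: No


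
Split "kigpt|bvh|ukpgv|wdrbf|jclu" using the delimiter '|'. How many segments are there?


Input string: 'kigpt|bvh|ukpgv|wdrbf|jclu'
Delimiter: '|'
Split result: 'kigpt', 'bvh', 'ukpgv', 'wdrbf', 'jclu'
Number of parts: 5


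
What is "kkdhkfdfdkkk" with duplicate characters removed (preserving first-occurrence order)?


Input: 'kkdhkfdfdkkk'
Operation: keep first occurrence of each character
Scan: s[0]='k' new -> keep; s[1]='k' seen -> skip; s[2]='d' new -> keep; s[3]='h' new -> keep; s[4]='k' seen -> skip; s[5]='f' new -> keep; s[6]='d' seen -> skip; s[7]='f' seen -> skip; s[8]='d' seen -> skip; s[9]='k' seen -> skip; s[10]='k' seen -> skip; s[11]='k' seen -> skip
Result: kdhf


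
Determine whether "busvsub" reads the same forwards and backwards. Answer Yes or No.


Input string: 'busvsub'
Reversed: 'busvsub'
Compare pairs: s[0]='b' vs s[6]='b' (match), s[1]='u' vs s[5]='u' (match), s[2]='s' vs s[4]='s' (match)
Palindrome: Yes


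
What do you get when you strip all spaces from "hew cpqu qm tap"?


Input string: 'hew cpqu qm tap'
Operation: remove all spaces
Words: 'hew', 'cpqu', 'qm', 'tap'
Join without spaces: hewcpquqmtap


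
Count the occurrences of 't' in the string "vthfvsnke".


Input string: 'vthfvsnke'
Target character: 't'
Scan each position: s[1]='t'
Matches found at indices: 1
Total: 1


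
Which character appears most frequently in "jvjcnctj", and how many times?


Input: 'jvjcnctj'
Operation: tally each character
Counts: 'c':2, 'j':3, 'n':1, 't':1, 'v':1
Maximum: 'j' appears 3 times


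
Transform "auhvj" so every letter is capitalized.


Input string: 'auhvj'
Operation: convert each letter to uppercase
Mapping: 'a'->'A', 'u'->'U', 'h'->'H', 'v'->'V', 'j'->'J'
Result: AUHVJ


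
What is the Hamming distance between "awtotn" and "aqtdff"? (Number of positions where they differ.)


String 1: 'awtotn'
String 2: 'aqtdff'
Compare each position: pos 0: 'a'=='a', pos 1: 'w'!='q', pos 2: 't'=='t', pos 3: 'o'!='d', pos 4: 't'!='f', pos 5: 'n'!='f'
Differing positions: 4
Hamming distance: 4


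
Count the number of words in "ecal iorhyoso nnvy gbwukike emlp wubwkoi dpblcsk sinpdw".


Input string: 'ecal iorhyoso nnvy gbwukike emlp wubwkoi dpblcsk sinpdw'
Operation: split by spaces
Words found: 'ecal', 'iorhyoso', 'nnvy', 'gbwukike', 'emlp', 'wubwkoi', 'dpblcsk', 'sinpdw'
Word count: 8


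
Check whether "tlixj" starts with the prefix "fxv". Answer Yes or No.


Input string: 'tlixj'
Prefix to check: 'fxv'
First 3 characters of input: 'tli'
Match: False
Result: No


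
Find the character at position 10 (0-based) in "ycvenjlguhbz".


Input string: 'ycvenjlguhbz'
Operation: get character at index 10
Index mapping: s[0]='y', s[1]='c', s[2]='v', s[3]='e', s[4]='n', s[5]='j', s[6]='l', s[7]='g', s[8]='u', s[9]='h', s[10]='b'
Result: 'b'


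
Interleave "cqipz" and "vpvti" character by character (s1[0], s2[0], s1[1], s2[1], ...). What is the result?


String 1: 'cqipz'
String 2: 'vpvti'
Operation: alternate characters
Pairs: 'c'+'v', 'q'+'p', 'i'+'v', 'p'+'t', 'z'+'i'
Result: cvqpivptzi


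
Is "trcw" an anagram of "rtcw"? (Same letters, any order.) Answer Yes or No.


String 1: 'rtcw' -> sorted: 'crtw'
String 2: 'trcw' -> sorted: 'crtw'
Compare sorted forms: 'crtw' == 'crtw'
Anagram: Yes


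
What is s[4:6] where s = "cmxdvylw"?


Input string: 'cmxdvylw'
Operation: slice [4:6]
Extract characters: s[4]='v', s[5]='y'
Result: vy


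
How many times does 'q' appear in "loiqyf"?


Input string: 'loiqyf'
Target character: 'q'
Scan each position: s[3]='q'
Matches found at indices: 3
Total: 1


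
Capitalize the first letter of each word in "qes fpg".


Input string: 'qes fpg'
Operation: capitalize first letter of each word
Word transformations: 'qes'->'Qes', 'fpg'->'Fpg'
Result: Qes Fpg


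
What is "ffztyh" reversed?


Input string: 'ffztyh'
Operation: reverse character order
Original order: 'f' -> 'f' -> 'z' -> 't' -> 'y' -> 'h'
Reversed order: 'h' -> 'y' -> 't' -> 'z' -> 'f' -> 'f'
Result: hytzff


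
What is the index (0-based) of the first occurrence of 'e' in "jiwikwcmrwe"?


Input string: 'jiwikwcmrwe'
Target: 'e'
Scanning left to right: s[0]='j', s[1]='i', s[2]='w', s[3]='i', s[4]='k', s[5]='w', s[6]='c', s[7]='m', s[8]='r', s[9]='w', s[10]='e'
First match at index: 10


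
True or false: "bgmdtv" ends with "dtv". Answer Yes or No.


Input string: 'bgmdtv'
Suffix to check: 'dtv'
Last 3 characters of input: 'dtv'
Match: True
Result: Yes


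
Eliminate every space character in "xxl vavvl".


Input string: 'xxl vavvl'
Operation: remove all spaces
Words: 'xxl', 'vavvl'
Join without spaces: xxlvavvl


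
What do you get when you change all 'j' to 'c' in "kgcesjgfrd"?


Input string: 'kgcesjgfrd'
Operation: replace 'j' with 'c'
Positions of 'j': 5
After replacement: kgcescgfrd


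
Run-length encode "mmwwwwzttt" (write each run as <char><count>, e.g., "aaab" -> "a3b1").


Input: 'mmwwwwzttt'
Operation: identify consecutive runs
Runs: 'mm' -> m2, 'wwww' -> w4, 'z' -> z1, 'ttt' -> t3
Encoded: m2w4z1t3


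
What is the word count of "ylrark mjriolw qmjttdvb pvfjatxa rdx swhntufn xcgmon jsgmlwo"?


Input string: 'ylrark mjriolw qmjttdvb pvfjatxa rdx swhntufn xcgmon jsgmlwo'
Operation: split by spaces
Words found: 'ylrark', 'mjriolw', 'qmjttdvb', 'pvfjatxa', 'rdx', 'swhntufn', 'xcgmon', 'jsgmlwo'
Word count: 8


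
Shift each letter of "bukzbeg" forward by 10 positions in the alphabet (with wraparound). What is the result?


Input: 'bukzbeg', shift = 10
Operation: for each letter, (position + 10) mod 26
Mapping: 'b'(1+10=11)->'l', 'u'(20+10=30, 30 mod 26=4)->'e', 'k'(10+10=20)->'u', 'z'(25+10=35, 35 mod 26=9)->'j', 'b'(1+10=11)->'l', 'e'(4+10=14)->'o', 'g'(6+10=16)->'q'
Result: leujloq


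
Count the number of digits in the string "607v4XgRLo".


Input string: '607v4XgRLo'
Operation: count digit characters (0-9)
Scan: '6'(digit), '0'(digit), '7'(digit), 'v', '4'(digit), 'X', 'g', 'R', 'L', 'o'
Digits found: 4
Result: 4


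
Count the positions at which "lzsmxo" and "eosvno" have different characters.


String 1: 'lzsmxo'
String 2: 'eosvno'
Compare each position: pos 0: 'l'!='e', pos 1: 'z'!='o', pos 2: 's'=='s', pos 3: 'm'!='v', pos 4: 'x'!='n', pos 5: 'o'=='o'
Differing positions: 4
Hamming distance: 4


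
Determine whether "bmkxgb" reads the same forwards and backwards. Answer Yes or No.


Input string: 'bmkxgb'
Reversed: 'bgxkmb'
Compare pairs: s[0]='b' vs s[5]='b' (match), s[1]='m' vs s[4]='g' (mismatch), s[2]='k' vs s[3]='x' (mismatch)
Palindrome: No


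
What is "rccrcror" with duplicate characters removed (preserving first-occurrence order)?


Input: 'rccrcror'
Operation: keep first occurrence of each character
Scan: s[0]='r' new -> keep; s[1]='c' new -> keep; s[2]='c' seen -> skip; s[3]='r' seen -> skip; s[4]='c' seen -> skip; s[5]='r' seen -> skip; s[6]='o' new -> keep; s[7]='r' seen -> skip
Result: rco


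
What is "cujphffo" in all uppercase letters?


Input string: 'cujphffo'
Operation: convert each letter to uppercase
Mapping: 'c'->'C', 'u'->'U', 'j'->'J', 'p'->'P', 'h'->'H', 'f'->'F', 'f'->'F', 'o'->'O'
Result: CUJPHFFO


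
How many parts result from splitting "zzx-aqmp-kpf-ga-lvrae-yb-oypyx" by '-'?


Input string: 'zzx-aqmp-kpf-ga-lvrae-yb-oypyx'
Delimiter: '-'
Split result: 'zzx', 'aqmp', 'kpf', 'ga', 'lvrae', 'yb', 'oypyx'
Number of parts: 7


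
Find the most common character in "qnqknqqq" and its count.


Input: 'qnqknqqq'
Operation: tally each character
Counts: 'k':1, 'n':2, 'q':5
Maximum: 'q' appears 5 times


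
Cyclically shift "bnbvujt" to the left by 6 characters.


Input: 'bnbvujt', shift = 6
Operation: split at index 6 and swap parts
Front part s[0:6] = 'bnbvuj'
Back part s[6:] = 't'
Rotated = back + front = 't' + 'bnbvuj'
Result: tbnbvuj


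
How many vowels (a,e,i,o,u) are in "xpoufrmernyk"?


Input string: 'xpoufrmernyk'
Operation: count vowels (a, e, i, o, u)
Scan: s[0]='x', s[1]='p', s[2]='o' (vowel), s[3]='u' (vowel), s[4]='f', s[5]='r', s[6]='m', s[7]='e' (vowel), s[8]='r', s[9]='n', s[10]='y', s[11]='k'
Vowels found: 3
Result: 3


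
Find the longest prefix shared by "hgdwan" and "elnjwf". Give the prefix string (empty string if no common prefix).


String 1: 'hgdwan'
String 2: 'elnjwf'
Compare position by position:
pos 0: 'h' vs 'e' differ -> stop
Longest common prefix: "" (length 0)


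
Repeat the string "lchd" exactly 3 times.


Input string: 'lchd'
Operation: repeat 3 times
Concatenation: 'lchd' + 'lchd' + 'lchd'
Result: lchdlchdlchd


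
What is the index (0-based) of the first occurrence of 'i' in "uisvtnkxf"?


Input string: 'uisvtnkxf'
Target: 'i'
Scanning left to right: s[0]='u', s[1]='i'
First match at index: 1


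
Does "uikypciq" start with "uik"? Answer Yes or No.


Input string: 'uikypciq'
Prefix to check: 'uik'
First 3 characters of input: 'uik'
Match: True
Result: Yes


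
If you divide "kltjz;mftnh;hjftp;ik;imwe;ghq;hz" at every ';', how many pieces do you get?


Input string: 'kltjz;mftnh;hjftp;ik;imwe;ghq;hz'
Delimiter: ';'
Split result: 'kltjz', 'mftnh', 'hjftp', 'ik', 'imwe', 'ghq', 'hz'
Number of parts: 7


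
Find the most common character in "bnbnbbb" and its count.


Input: 'bnbnbbb'
Operation: tally each character
Counts: 'b':5, 'n':2
Maximum: 'b' appears 5 times


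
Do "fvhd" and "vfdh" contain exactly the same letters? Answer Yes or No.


String 1: 'fvhd' -> sorted: 'dfhv'
String 2: 'vfdh' -> sorted: 'dfhv'
Compare sorted forms: 'dfhv' == 'dfhv'
Anagram: Yes


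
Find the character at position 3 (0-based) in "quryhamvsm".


Input string: 'quryhamvsm'
Operation: get character at index 3
Index mapping: s[0]='q', s[1]='u', s[2]='r', s[3]='y'
Result: 'y'


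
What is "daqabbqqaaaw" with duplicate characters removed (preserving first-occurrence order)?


Input: 'daqabbqqaaaw'
Operation: keep first occurrence of each character
Scan: s[0]='d' new -> keep; s[1]='a' new -> keep; s[2]='q' new -> keep; s[3]='a' seen -> skip; s[4]='b' new -> keep; s[5]='b' seen -> skip; s[6]='q' seen -> skip; s[7]='q' seen -> skip; s[8]='a' seen -> skip; s[9]='a' seen -> skip; s[10]='a' seen -> skip; s[11]='w' new -> keep
Result: daqbw


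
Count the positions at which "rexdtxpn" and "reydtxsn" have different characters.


String 1: 'rexdtxpn'
String 2: 'reydtxsn'
Compare each position: pos 0: 'r'=='r', pos 1: 'e'=='e', pos 2: 'x'!='y', pos 3: 'd'=='d', pos 4: 't'=='t', pos 5: 'x'=='x', pos 6: 'p'!='s', pos 7: 'n'=='n'
Differing positions: 2
Hamming distance: 2


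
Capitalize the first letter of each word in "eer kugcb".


Input string: 'eer kugcb'
Operation: capitalize first letter of each word
Word transformations: 'eer'->'Eer', 'kugcb'->'Kugcb'
Result: Eer Kugcb


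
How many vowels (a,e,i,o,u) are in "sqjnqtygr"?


Input string: 'sqjnqtygr'
Operation: count vowels (a, e, i, o, u)
Scan: s[0]='s', s[1]='q', s[2]='j', s[3]='n', s[4]='q', s[5]='t', s[6]='y', s[7]='g', s[8]='r'
Vowels found: 0
Result: 0


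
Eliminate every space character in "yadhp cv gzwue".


Input string: 'yadhp cv gzwue'
Operation: remove all spaces
Words: 'yadhp', 'cv', 'gzwue'
Join without spaces: yadhpcvgzwue


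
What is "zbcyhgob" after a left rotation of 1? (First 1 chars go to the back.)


Input: 'zbcyhgob', shift = 1
Operation: split at index 1 and swap parts
Front part s[0:1] = 'z'
Back part s[1:] = 'bcyhgob'
Rotated = back + front = 'bcyhgob' + 'z'
Result: bcyhgobz


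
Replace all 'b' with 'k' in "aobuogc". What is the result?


Input string: 'aobuogc'
Operation: replace 'b' with 'k'
Positions of 'b': 2
After replacement: aokuogc


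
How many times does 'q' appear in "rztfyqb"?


Input string: 'rztfyqb'
Target character: 'q'
Scan each position: s[5]='q'
Matches found at indices: 5
Total: 1


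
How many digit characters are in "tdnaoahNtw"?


Input string: 'tdnaoahNtw'
Operation: count digit characters (0-9)
Scan: 't', 'd', 'n', 'a', 'o', 'a', 'h', 'N', 't', 'w'
Digits found: 0
Result: 0


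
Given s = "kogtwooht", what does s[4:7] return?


Input string: 'kogtwooht'
Operation: slice [4:7]
Extract characters: s[4]='w', s[5]='o', s[6]='o'
Result: woo


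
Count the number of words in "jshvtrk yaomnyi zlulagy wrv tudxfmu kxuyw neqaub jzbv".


Input string: 'jshvtrk yaomnyi zlulagy wrv tudxfmu kxuyw neqaub jzbv'
Operation: split by spaces
Words found: 'jshvtrk', 'yaomnyi', 'zlulagy', 'wrv', 'tudxfmu', 'kxuyw', 'neqaub', 'jzbv'
Word count: 8


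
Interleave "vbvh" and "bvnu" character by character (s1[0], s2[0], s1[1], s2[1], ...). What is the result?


String 1: 'vbvh'
String 2: 'bvnu'
Operation: alternate characters
Pairs: 'v'+'b', 'b'+'v', 'v'+'n', 'h'+'u'
Result: vbbvvnhu


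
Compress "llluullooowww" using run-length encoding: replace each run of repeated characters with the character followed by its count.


Input: 'llluullooowww'
Operation: identify consecutive runs
Runs: 'lll' -> l3, 'uu' -> u2, 'll' -> l2, 'ooo' -> o3, 'www' -> w3
Encoded: l3u2l2o3w3


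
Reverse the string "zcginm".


Input string: 'zcginm'
Operation: reverse character order
Original order: 'z' -> 'c' -> 'g' -> 'i' -> 'n' -> 'm'
Reversed order: 'm' -> 'n' -> 'i' -> 'g' -> 'c' -> 'z'
Result: mnigcz


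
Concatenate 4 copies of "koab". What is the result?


Input string: 'koab'
Operation: repeat 4 times
Concatenation: 'koab' + 'koab' + 'koab' + 'koab'
Result: koabkoabkoabkoab


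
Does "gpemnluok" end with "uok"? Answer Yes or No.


Input string: 'gpemnluok'
Suffix to check: 'uok'
Last 3 characters of input: 'uok'
Match: True
Result: Yes


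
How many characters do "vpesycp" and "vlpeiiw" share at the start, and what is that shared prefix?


String 1: 'vpesycp'
String 2: 'vlpeiiw'
Compare position by position:
pos 0: 'v' vs 'v' match
pos 1: 'p' vs 'l' differ -> stop
Longest common prefix: "v" (length 1)


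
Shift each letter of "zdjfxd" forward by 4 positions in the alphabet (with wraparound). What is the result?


Input: 'zdjfxd', shift = 4
Operation: for each letter, (position + 4) mod 26
Mapping: 'z'(25+4=29, 29 mod 26=3)->'d', 'd'(3+4=7)->'h', 'j'(9+4=13)->'n', 'f'(5+4=9)->'j', 'x'(23+4=27, 27 mod 26=1)->'b', 'd'(3+4=7)->'h'
Result: dhnjbh


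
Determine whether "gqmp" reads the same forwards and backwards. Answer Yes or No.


Input string: 'gqmp'
Reversed: 'pmqg'
Compare pairs: s[0]='g' vs s[3]='p' (mismatch), s[1]='q' vs s[2]='m' (mismatch)
Palindrome: No


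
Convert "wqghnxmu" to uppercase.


Input string: 'wqghnxmu'
Operation: convert each letter to uppercase
Mapping: 'w'->'W', 'q'->'Q', 'g'->'G', 'h'->'H', 'n'->'N', 'x'->'X', 'm'->'M', 'u'->'U'
Result: WQGHNXMU


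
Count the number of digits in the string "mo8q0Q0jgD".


Input string: 'mo8q0Q0jgD'
Operation: count digit characters (0-9)
Scan: 'm', 'o', '8'(digit), 'q', '0'(digit), 'Q', '0'(digit), 'j', 'g', 'D'
Digits found: 3
Result: 3


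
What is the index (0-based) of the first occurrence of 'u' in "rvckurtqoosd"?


Input string: 'rvckurtqoosd'
Target: 'u'
Scanning left to right: s[0]='r', s[1]='v', s[2]='c', s[3]='k', s[4]='u'
First match at index: 4


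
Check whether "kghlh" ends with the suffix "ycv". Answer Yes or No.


Input string: 'kghlh'
Suffix to check: 'ycv'
Last 3 characters of input: 'hlh'
Match: False
Result: No


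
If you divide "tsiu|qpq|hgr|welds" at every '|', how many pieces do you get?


Input string: 'tsiu|qpq|hgr|welds'
Delimiter: '|'
Split result: 'tsiu', 'qpq', 'hgr', 'welds'
Number of parts: 4


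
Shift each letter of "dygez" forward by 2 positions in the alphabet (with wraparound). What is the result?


Input: 'dygez', shift = 2
Operation: for each letter, (position + 2) mod 26
Mapping: 'd'(3+2=5)->'f', 'y'(24+2=26, 26 mod 26=0)->'a', 'g'(6+2=8)->'i', 'e'(4+2=6)->'g', 'z'(25+2=27, 27 mod 26=1)->'b'
Result: faigb


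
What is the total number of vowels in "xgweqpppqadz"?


Input string: 'xgweqpppqadz'
Operation: count vowels (a, e, i, o, u)
Scan: s[0]='x', s[1]='g', s[2]='w', s[3]='e' (vowel), s[4]='q', s[5]='p', s[6]='p', s[7]='p', s[8]='q', s[9]='a' (vowel), s[10]='d', s[11]='z'
Vowels found: 2
Result: 2


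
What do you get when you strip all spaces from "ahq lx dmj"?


Input string: 'ahq lx dmj'
Operation: remove all spaces
Words: 'ahq', 'lx', 'dmj'
Join without spaces: ahqlxdmj


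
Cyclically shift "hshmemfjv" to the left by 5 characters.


Input: 'hshmemfjv', shift = 5
Operation: split at index 5 and swap parts
Front part s[0:5] = 'hshme'
Back part s[5:] = 'mfjv'
Rotated = back + front = 'mfjv' + 'hshme'
Result: mfjvhshme


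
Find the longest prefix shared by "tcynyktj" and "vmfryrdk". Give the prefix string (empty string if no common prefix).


String 1: 'tcynyktj'
String 2: 'vmfryrdk'
Compare position by position:
pos 0: 't' vs 'v' differ -> stop
Longest common prefix: "" (length 0)


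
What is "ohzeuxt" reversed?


Input string: 'ohzeuxt'
Operation: reverse character order
Original order: 'o' -> 'h' -> 'z' -> 'e' -> 'u' -> 'x' -> 't'
Reversed order: 't' -> 'x' -> 'u' -> 'e' -> 'z' -> 'h' -> 'o'
Result: txuezho


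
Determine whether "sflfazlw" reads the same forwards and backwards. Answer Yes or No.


Input string: 'sflfazlw'
Reversed: 'wlzaflfs'
Compare pairs: s[0]='s' vs s[7]='w' (mismatch), s[1]='f' vs s[6]='l' (mismatch), s[2]='l' vs s[5]='z' (mismatch), s[3]='f' vs s[4]='a' (mismatch)
Palindrome: No


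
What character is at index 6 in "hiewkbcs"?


Input string: 'hiewkbcs'
Operation: get character at index 6
Index mapping: s[0]='h', s[1]='i', s[2]='e', s[3]='w', s[4]='k', s[5]='b', s[6]='c'
Result: 'c'


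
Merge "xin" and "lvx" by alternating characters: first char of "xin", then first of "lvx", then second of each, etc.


String 1: 'xin'
String 2: 'lvx'
Operation: alternate characters
Pairs: 'x'+'l', 'i'+'v', 'n'+'x'
Result: xlivnx


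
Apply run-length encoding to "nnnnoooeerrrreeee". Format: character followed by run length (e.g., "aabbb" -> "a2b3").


Input: 'nnnnoooeerrrreeee'
Operation: identify consecutive runs
Runs: 'nnnn' -> n4, 'ooo' -> o3, 'ee' -> e2, 'rrrr' -> r4, 'eeee' -> e4
Encoded: n4o3e2r4e4


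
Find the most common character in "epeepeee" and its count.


Input: 'epeepeee'
Operation: tally each character
Counts: 'e':6, 'p':2
Maximum: 'e' appears 6 times


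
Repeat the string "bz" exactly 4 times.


Input string: 'bz'
Operation: repeat 4 times
Concatenation: 'bz' + 'bz' + 'bz' + 'bz'
Result: bzbzbzbz


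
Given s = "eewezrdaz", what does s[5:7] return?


Input string: 'eewezrdaz'
Operation: slice [5:7]
Extract characters: s[5]='r', s[6]='d'
Result: rd


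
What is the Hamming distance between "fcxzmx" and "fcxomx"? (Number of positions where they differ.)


String 1: 'fcxzmx'
String 2: 'fcxomx'
Compare each position: pos 0: 'f'=='f', pos 1: 'c'=='c', pos 2: 'x'=='x', pos 3: 'z'!='o', pos 4: 'm'=='m', pos 5: 'x'=='x'
Differing positions: 1
Hamming distance: 1


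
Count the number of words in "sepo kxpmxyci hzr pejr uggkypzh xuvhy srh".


Input string: 'sepo kxpmxyci hzr pejr uggkypzh xuvhy srh'
Operation: split by spaces
Words found: 'sepo', 'kxpmxyci', 'hzr', 'pejr', 'uggkypzh', 'xuvhy', 'srh'
Word count: 7


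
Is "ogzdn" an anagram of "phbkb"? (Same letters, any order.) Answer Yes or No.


String 1: 'phbkb' -> sorted: 'bbhkp'
String 2: 'ogzdn' -> sorted: 'dgnoz'
Compare sorted forms: 'bbhkp' != 'dgnoz'
Anagram: No


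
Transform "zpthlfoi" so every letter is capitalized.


Input string: 'zpthlfoi'
Operation: convert each letter to uppercase
Mapping: 'z'->'Z', 'p'->'P', 't'->'T', 'h'->'H', 'l'->'L', 'f'->'F', 'o'->'O', 'i'->'I'
Result: ZPTHLFOI


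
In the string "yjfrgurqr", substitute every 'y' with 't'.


Input string: 'yjfrgurqr'
Operation: replace 'y' with 't'
Positions of 'y': 0
After replacement: tjfrgurqr


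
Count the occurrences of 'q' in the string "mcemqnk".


Input string: 'mcemqnk'
Target character: 'q'
Scan each position: s[4]='q'
Matches found at indices: 4
Total: 1


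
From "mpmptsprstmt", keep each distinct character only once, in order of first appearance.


Input: 'mpmptsprstmt'
Operation: keep first occurrence of each character
Scan: s[0]='m' new -> keep; s[1]='p' new -> keep; s[2]='m' seen -> skip; s[3]='p' seen -> skip; s[4]='t' new -> keep; s[5]='s' new -> keep; s[6]='p' seen -> skip; s[7]='r' new -> keep; s[8]='s' seen -> skip; s[9]='t' seen -> skip; s[10]='m' seen -> skip; s[11]='t' seen -> skip
Result: mptsr


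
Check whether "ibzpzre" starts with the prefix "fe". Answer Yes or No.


Input string: 'ibzpzre'
Prefix to check: 'fe'
First 2 characters of input: 'ib'
Match: False
Result: No


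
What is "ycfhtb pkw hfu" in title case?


Input string: 'ycfhtb pkw hfu'
Operation: capitalize first letter of each word
Word transformations: 'ycfhtb'->'Ycfhtb', 'pkw'->'Pkw', 'hfu'->'Hfu'
Result: Ycfhtb Pkw Hfu


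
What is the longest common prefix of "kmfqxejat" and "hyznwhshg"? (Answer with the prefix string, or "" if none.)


String 1: 'kmfqxejat'
String 2: 'hyznwhshg'
Compare position by position:
pos 0: 'k' vs 'h' differ -> stop
Longest common prefix: "" (length 0)


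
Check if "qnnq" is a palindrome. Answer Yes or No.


Input string: 'qnnq'
Reversed: 'qnnq'
Compare pairs: s[0]='q' vs s[3]='q' (match), s[1]='n' vs s[2]='n' (match)
Palindrome: Yes


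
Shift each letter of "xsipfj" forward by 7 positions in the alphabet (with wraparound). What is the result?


Input: 'xsipfj', shift = 7
Operation: for each letter, (position + 7) mod 26
Mapping: 'x'(23+7=30, 30 mod 26=4)->'e', 's'(18+7=25)->'z', 'i'(8+7=15)->'p', 'p'(15+7=22)->'w', 'f'(5+7=12)->'m', 'j'(9+7=16)->'q'
Result: ezpwmq


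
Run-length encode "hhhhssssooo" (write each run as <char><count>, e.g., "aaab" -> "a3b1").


Input: 'hhhhssssooo'
Operation: identify consecutive runs
Runs: 'hhhh' -> h4, 'ssss' -> s4, 'ooo' -> o3
Encoded: h4s4o3


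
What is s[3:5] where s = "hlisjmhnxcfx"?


Input string: 'hlisjmhnxcfx'
Operation: slice [3:5]
Extract characters: s[3]='s', s[4]='j'
Result: sj


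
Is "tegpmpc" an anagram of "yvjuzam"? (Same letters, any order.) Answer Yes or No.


String 1: 'yvjuzam' -> sorted: 'ajmuvyz'
String 2: 'tegpmpc' -> sorted: 'cegmppt'
Compare sorted forms: 'ajmuvyz' != 'cegmppt'
Anagram: No


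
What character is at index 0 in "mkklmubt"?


Input string: 'mkklmubt'
Operation: get character at index 0
Index mapping: s[0]='m'
Result: 'm'


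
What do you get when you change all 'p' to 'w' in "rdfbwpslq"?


Input string: 'rdfbwpslq'
Operation: replace 'p' with 'w'
Positions of 'p': 5
After replacement: rdfbwwslq


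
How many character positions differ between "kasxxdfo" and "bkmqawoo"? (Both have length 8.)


String 1: 'kasxxdfo'
String 2: 'bkmqawoo'
Compare each position: pos 0: 'k'!='b', pos 1: 'a'!='k', pos 2: 's'!='m', pos 3: 'x'!='q', pos 4: 'x'!='a', pos 5: 'd'!='w', pos 6: 'f'!='o', pos 7: 'o'=='o'
Differing positions: 7
Hamming distance: 7


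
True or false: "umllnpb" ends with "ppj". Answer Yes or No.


Input string: 'umllnpb'
Suffix to check: 'ppj'
Last 3 characters of input: 'npb'
Match: False
Result: No


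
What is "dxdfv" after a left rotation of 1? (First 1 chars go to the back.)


Input: 'dxdfv', shift = 1
Operation: split at index 1 and swap parts
Front part s[0:1] = 'd'
Back part s[1:] = 'xdfv'
Rotated = back + front = 'xdfv' + 'd'
Result: xdfvd


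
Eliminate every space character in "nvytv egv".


Input string: 'nvytv egv'
Operation: remove all spaces
Words: 'nvytv', 'egv'
Join without spaces: nvytvegv


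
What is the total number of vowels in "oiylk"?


Input string: 'oiylk'
Operation: count vowels (a, e, i, o, u)
Scan: s[0]='o' (vowel), s[1]='i' (vowel), s[2]='y', s[3]='l', s[4]='k'
Vowels found: 2
Result: 2


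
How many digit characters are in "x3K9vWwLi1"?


Input string: 'x3K9vWwLi1'
Operation: count digit characters (0-9)
Scan: 'x', '3'(digit), 'K', '9'(digit), 'v', 'W', 'w', 'L', 'i', '1'(digit)
Digits found: 3
Result: 3


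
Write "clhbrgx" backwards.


Input string: 'clhbrgx'
Operation: reverse character order
Original order: 'c' -> 'l' -> 'h' -> 'b' -> 'r' -> 'g' -> 'x'
Reversed order: 'x' -> 'g' -> 'r' -> 'b' -> 'h' -> 'l' -> 'c'
Result: xgrbhlc


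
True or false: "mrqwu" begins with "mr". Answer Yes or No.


Input string: 'mrqwu'
Prefix to check: 'mr'
First 2 characters of input: 'mr'
Match: True
Result: Yes


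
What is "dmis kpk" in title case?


Input string: 'dmis kpk'
Operation: capitalize first letter of each word
Word transformations: 'dmis'->'Dmis', 'kpk'->'Kpk'
Result: Dmis Kpk


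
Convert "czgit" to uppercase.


Input string: 'czgit'
Operation: convert each letter to uppercase
Mapping: 'c'->'C', 'z'->'Z', 'g'->'G', 'i'->'I', 't'->'T'
Result: CZGIT


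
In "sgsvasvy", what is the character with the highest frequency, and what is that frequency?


Input: 'sgsvasvy'
Operation: tally each character
Counts: 'a':1, 'g':1, 's':3, 'v':2, 'y':1
Maximum: 's' appears 3 times


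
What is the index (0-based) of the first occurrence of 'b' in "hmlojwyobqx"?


Input string: 'hmlojwyobqx'
Target: 'b'
Scanning left to right: s[0]='h', s[1]='m', s[2]='l', s[3]='o', s[4]='j', s[5]='w', s[6]='y', s[7]='o', s[8]='b'
First match at index: 8


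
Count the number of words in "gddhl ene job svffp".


Input string: 'gddhl ene job svffp'
Operation: split by spaces
Words found: 'gddhl', 'ene', 'job', 'svffp'
Word count: 4


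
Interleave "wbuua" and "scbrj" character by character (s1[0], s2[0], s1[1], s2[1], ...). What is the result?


String 1: 'wbuua'
String 2: 'scbrj'
Operation: alternate characters
Pairs: 'w'+'s', 'b'+'c', 'u'+'b', 'u'+'r', 'a'+'j'
Result: wsbcuburaj


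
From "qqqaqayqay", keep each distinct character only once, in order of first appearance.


Input: 'qqqaqayqay'
Operation: keep first occurrence of each character
Scan: s[0]='q' new -> keep; s[1]='q' seen -> skip; s[2]='q' seen -> skip; s[3]='a' new -> keep; s[4]='q' seen -> skip; s[5]='a' seen -> skip; s[6]='y' new -> keep; s[7]='q' seen -> skip; s[8]='a' seen -> skip; s[9]='y' seen -> skip
Result: qay


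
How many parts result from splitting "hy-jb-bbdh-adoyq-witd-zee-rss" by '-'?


Input string: 'hy-jb-bbdh-adoyq-witd-zee-rss'
Delimiter: '-'
Split result: 'hy', 'jb', 'bbdh', 'adoyq', 'witd', 'zee', 'rss'
Number of parts: 7


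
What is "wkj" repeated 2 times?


Input string: 'wkj'
Operation: repeat 2 times
Concatenation: 'wkj' + 'wkj'
Result: wkjwkj


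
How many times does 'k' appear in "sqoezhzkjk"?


Input string: 'sqoezhzkjk'
Target character: 'k'
Scan each position: s[7]='k', s[9]='k'
Matches found at indices: 7, 9
Total: 2


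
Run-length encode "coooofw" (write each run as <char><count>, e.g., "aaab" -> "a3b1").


Input: 'coooofw'
Operation: identify consecutive runs
Runs: 'c' -> c1, 'oooo' -> o4, 'f' -> f1, 'w' -> w1
Encoded: c1o4f1w1


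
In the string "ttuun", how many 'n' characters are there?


Input string: 'ttuun'
Target character: 'n'
Scan each position: s[4]='n'
Matches found at indices: 4
Total: 1


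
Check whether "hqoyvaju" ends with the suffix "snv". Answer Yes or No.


Input string: 'hqoyvaju'
Suffix to check: 'snv'
Last 3 characters of input: 'aju'
Match: False
Result: No


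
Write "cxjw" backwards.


Input string: 'cxjw'
Operation: reverse character order
Original order: 'c' -> 'x' -> 'j' -> 'w'
Reversed order: 'w' -> 'j' -> 'x' -> 'c'
Result: wjxc


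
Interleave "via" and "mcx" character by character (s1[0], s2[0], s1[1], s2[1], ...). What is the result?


String 1: 'via'
String 2: 'mcx'
Operation: alternate characters
Pairs: 'v'+'m', 'i'+'c', 'a'+'x'
Result: vmicax


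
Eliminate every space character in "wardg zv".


Input string: 'wardg zv'
Operation: remove all spaces
Words: 'wardg', 'zv'
Join without spaces: wardgzv


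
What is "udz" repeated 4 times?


Input string: 'udz'
Operation: repeat 4 times
Concatenation: 'udz' + 'udz' + 'udz' + 'udz'
Result: udzudzudzudz


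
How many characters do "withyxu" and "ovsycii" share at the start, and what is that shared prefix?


String 1: 'withyxu'
String 2: 'ovsycii'
Compare position by position:
pos 0: 'w' vs 'o' differ -> stop
Longest common prefix: "" (length 0)


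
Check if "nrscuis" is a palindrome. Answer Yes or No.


Input string: 'nrscuis'
Reversed: 'siucsrn'
Compare pairs: s[0]='n' vs s[6]='s' (mismatch), s[1]='r' vs s[5]='i' (mismatch), s[2]='s' vs s[4]='u' (mismatch)
Palindrome: No


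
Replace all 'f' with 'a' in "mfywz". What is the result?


Input string: 'mfywz'
Operation: replace 'f' with 'a'
Positions of 'f': 1
After replacement: maywz


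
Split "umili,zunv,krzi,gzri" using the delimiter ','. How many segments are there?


Input string: 'umili,zunv,krzi,gzri'
Delimiter: ','
Split result: 'umili', 'zunv', 'krzi', 'gzri'
Number of parts: 4


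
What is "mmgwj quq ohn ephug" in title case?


Input string: 'mmgwj quq ohn ephug'
Operation: capitalize first letter of each word
Word transformations: 'mmgwj'->'Mmgwj', 'quq'->'Quq', 'ohn'->'Ohn', 'ephug'->'Ephug'
Result: Mmgwj Quq Ohn Ephug


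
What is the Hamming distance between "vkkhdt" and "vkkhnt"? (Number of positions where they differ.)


String 1: 'vkkhdt'
String 2: 'vkkhnt'
Compare each position: pos 0: 'v'=='v', pos 1: 'k'=='k', pos 2: 'k'=='k', pos 3: 'h'=='h', pos 4: 'd'!='n', pos 5: 't'=='t'
Differing positions: 1
Hamming distance: 1


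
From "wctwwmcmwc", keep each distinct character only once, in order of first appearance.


Input: 'wctwwmcmwc'
Operation: keep first occurrence of each character
Scan: s[0]='w' new -> keep; s[1]='c' new -> keep; s[2]='t' new -> keep; s[3]='w' seen -> skip; s[4]='w' seen -> skip; s[5]='m' new -> keep; s[6]='c' seen -> skip; s[7]='m' seen -> skip; s[8]='w' seen -> skip; s[9]='c' seen -> skip
Result: wctm


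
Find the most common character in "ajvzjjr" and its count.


Input: 'ajvzjjr'
Operation: tally each character
Counts: 'a':1, 'j':3, 'r':1, 'v':1, 'z':1
Maximum: 'j' appears 3 times


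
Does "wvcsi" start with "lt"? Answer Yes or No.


Input string: 'wvcsi'
Prefix to check: 'lt'
First 2 characters of input: 'wv'
Match: False
Result: No


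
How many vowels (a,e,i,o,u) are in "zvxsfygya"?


Input string: 'zvxsfygya'
Operation: count vowels (a, e, i, o, u)
Scan: s[0]='z', s[1]='v', s[2]='x', s[3]='s', s[4]='f', s[5]='y', s[6]='g', s[7]='y', s[8]='a' (vowel)
Vowels found: 1
Result: 1


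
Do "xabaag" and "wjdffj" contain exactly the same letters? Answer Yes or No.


String 1: 'xabaag' -> sorted: 'aaabgx'
String 2: 'wjdffj' -> sorted: 'dffjjw'
Compare sorted forms: 'aaabgx' != 'dffjjw'
Anagram: No


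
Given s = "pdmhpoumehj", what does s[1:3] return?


Input string: 'pdmhpoumehj'
Operation: slice [1:3]
Extract characters: s[1]='d', s[2]='m'
Result: dm


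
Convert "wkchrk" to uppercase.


Input string: 'wkchrk'
Operation: convert each letter to uppercase
Mapping: 'w'->'W', 'k'->'K', 'c'->'C', 'h'->'H', 'r'->'R', 'k'->'K'
Result: WKCHRK


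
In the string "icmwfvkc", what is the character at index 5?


Input string: 'icmwfvkc'
Operation: get character at index 5
Index mapping: s[0]='i', s[1]='c', s[2]='m', s[3]='w', s[4]='f', s[5]='v'
Result: 'v'


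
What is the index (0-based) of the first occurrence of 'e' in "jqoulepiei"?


Input string: 'jqoulepiei'
Target: 'e'
Scanning left to right: s[0]='j', s[1]='q', s[2]='o', s[3]='u', s[4]='l', s[5]='e'
First match at index: 5


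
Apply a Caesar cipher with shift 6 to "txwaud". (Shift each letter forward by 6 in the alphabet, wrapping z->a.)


Input: 'txwaud', shift = 6
Operation: for each letter, (position + 6) mod 26
Mapping: 't'(19+6=25)->'z', 'x'(23+6=29, 29 mod 26=3)->'d', 'w'(22+6=28, 28 mod 26=2)->'c', 'a'(0+6=6)->'g', 'u'(20+6=26, 26 mod 26=0)->'a', 'd'(3+6=9)->'j'
Result: zdcgaj


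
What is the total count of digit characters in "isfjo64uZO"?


Input string: 'isfjo64uZO'
Operation: count digit characters (0-9)
Scan: 'i', 's', 'f', 'j', 'o', '6'(digit), '4'(digit), 'u', 'Z', 'O'
Digits found: 2
Result: 2


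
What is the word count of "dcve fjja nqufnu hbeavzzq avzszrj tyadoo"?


Input string: 'dcve fjja nqufnu hbeavzzq avzszrj tyadoo'
Operation: split by spaces
Words found: 'dcve', 'fjja', 'nqufnu', 'hbeavzzq', 'avzszrj', 'tyadoo'
Word count: 6


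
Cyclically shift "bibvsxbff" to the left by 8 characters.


Input: 'bibvsxbff', shift = 8
Operation: split at index 8 and swap parts
Front part s[0:8] = 'bibvsxbf'
Back part s[8:] = 'f'
Rotated = back + front = 'f' + 'bibvsxbf'
Result: fbibvsxbf


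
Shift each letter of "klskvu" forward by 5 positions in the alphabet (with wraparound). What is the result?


Input: 'klskvu', shift = 5
Operation: for each letter, (position + 5) mod 26
Mapping: 'k'(10+5=15)->'p', 'l'(11+5=16)->'q', 's'(18+5=23)->'x', 'k'(10+5=15)->'p', 'v'(21+5=26, 26 mod 26=0)->'a', 'u'(20+5=25)->'z'
Result: pqxpaz


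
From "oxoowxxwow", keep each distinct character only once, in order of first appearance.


Input: 'oxoowxxwow'
Operation: keep first occurrence of each character
Scan: s[0]='o' new -> keep; s[1]='x' new -> keep; s[2]='o' seen -> skip; s[3]='o' seen -> skip; s[4]='w' new -> keep; s[5]='x' seen -> skip; s[6]='x' seen -> skip; s[7]='w' seen -> skip; s[8]='o' seen -> skip; s[9]='w' seen -> skip
Result: oxw


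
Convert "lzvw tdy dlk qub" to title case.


Input string: 'lzvw tdy dlk qub'
Operation: capitalize first letter of each word
Word transformations: 'lzvw'->'Lzvw', 'tdy'->'Tdy', 'dlk'->'Dlk', 'qub'->'Qub'
Result: Lzvw Tdy Dlk Qub


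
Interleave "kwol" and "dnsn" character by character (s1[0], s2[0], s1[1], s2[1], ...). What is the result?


String 1: 'kwol'
String 2: 'dnsn'
Operation: alternate characters
Pairs: 'k'+'d', 'w'+'n', 'o'+'s', 'l'+'n'
Result: kdwnosln


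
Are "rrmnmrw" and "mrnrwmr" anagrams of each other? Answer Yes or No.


String 1: 'rrmnmrw' -> sorted: 'mmnrrrw'
String 2: 'mrnrwmr' -> sorted: 'mmnrrrw'
Compare sorted forms: 'mmnrrrw' == 'mmnrrrw'
Anagram: Yes


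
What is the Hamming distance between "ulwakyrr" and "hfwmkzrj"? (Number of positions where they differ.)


String 1: 'ulwakyrr'
String 2: 'hfwmkzrj'
Compare each position: pos 0: 'u'!='h', pos 1: 'l'!='f', pos 2: 'w'=='w', pos 3: 'a'!='m', pos 4: 'k'=='k', pos 5: 'y'!='z', pos 6: 'r'=='r', pos 7: 'r'!='j'
Differing positions: 5
Hamming distance: 5


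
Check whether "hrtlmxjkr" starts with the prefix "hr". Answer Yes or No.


Input string: 'hrtlmxjkr'
Prefix to check: 'hr'
First 2 characters of input: 'hr'
Match: True
Result: Yes


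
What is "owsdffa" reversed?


Input string: 'owsdffa'
Operation: reverse character order
Original order: 'o' -> 'w' -> 's' -> 'd' -> 'f' -> 'f' -> 'a'
Reversed order: 'a' -> 'f' -> 'f' -> 'd' -> 's' -> 'w' -> 'o'
Result: affdswo


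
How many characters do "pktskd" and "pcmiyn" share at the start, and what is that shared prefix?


String 1: 'pktskd'
String 2: 'pcmiyn'
Compare position by position:
pos 0: 'p' vs 'p' match
pos 1: 'k' vs 'c' differ -> stop
Longest common prefix: "p" (length 1)


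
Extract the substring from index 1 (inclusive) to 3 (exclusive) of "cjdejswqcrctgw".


Input string: 'cjdejswqcrctgw'
Operation: slice [1:3]
Extract characters: s[1]='j', s[2]='d'
Result: jd


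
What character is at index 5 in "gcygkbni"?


Input string: 'gcygkbni'
Operation: get character at index 5
Index mapping: s[0]='g', s[1]='c', s[2]='y', s[3]='g', s[4]='k', s[5]='b'
Result: 'b'


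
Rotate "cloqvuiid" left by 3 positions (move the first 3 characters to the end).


Input: 'cloqvuiid', shift = 3
Operation: split at index 3 and swap parts
Front part s[0:3] = 'clo'
Back part s[3:] = 'qvuiid'
Rotated = back + front = 'qvuiid' + 'clo'
Result: qvuiidclo


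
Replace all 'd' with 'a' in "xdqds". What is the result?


Input string: 'xdqds'
Operation: replace 'd' with 'a'
Positions of 'd': 1, 3
After replacement: xaqas


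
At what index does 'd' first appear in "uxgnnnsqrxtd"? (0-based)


Input string: 'uxgnnnsqrxtd'
Target: 'd'
Scanning left to right: s[0]='u', s[1]='x', s[2]='g', s[3]='n', s[4]='n', s[5]='n', s[6]='s', s[7]='q', s[8]='r', s[9]='x', s[10]='t', s[11]='d'
First match at index: 11


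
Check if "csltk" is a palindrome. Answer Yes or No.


Input string: 'csltk'
Reversed: 'ktlsc'
Compare pairs: s[0]='c' vs s[4]='k' (mismatch), s[1]='s' vs s[3]='t' (mismatch)
Palindrome: No
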